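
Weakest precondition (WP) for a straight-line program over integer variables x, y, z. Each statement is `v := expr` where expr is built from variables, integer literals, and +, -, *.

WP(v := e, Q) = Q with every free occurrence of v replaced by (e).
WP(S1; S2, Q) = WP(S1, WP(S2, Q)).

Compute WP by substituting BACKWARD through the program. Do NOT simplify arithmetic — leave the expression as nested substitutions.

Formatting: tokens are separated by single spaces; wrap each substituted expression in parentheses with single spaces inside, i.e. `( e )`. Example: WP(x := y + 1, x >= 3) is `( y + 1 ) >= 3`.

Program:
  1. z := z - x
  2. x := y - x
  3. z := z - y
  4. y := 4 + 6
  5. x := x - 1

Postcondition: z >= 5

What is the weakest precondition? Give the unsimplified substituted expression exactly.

Answer: ( ( z - x ) - y ) >= 5

Derivation:
post: z >= 5
stmt 5: x := x - 1  -- replace 0 occurrence(s) of x with (x - 1)
  => z >= 5
stmt 4: y := 4 + 6  -- replace 0 occurrence(s) of y with (4 + 6)
  => z >= 5
stmt 3: z := z - y  -- replace 1 occurrence(s) of z with (z - y)
  => ( z - y ) >= 5
stmt 2: x := y - x  -- replace 0 occurrence(s) of x with (y - x)
  => ( z - y ) >= 5
stmt 1: z := z - x  -- replace 1 occurrence(s) of z with (z - x)
  => ( ( z - x ) - y ) >= 5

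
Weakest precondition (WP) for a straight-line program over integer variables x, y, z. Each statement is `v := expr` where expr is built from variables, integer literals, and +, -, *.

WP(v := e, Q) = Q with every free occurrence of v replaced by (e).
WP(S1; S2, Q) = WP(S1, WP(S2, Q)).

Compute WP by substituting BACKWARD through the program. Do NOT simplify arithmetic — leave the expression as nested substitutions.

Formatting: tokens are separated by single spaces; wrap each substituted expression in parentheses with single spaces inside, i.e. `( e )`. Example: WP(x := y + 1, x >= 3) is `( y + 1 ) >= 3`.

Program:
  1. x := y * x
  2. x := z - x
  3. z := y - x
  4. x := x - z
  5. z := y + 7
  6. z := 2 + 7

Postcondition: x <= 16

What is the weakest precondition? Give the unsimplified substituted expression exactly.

Answer: ( ( z - ( y * x ) ) - ( y - ( z - ( y * x ) ) ) ) <= 16

Derivation:
post: x <= 16
stmt 6: z := 2 + 7  -- replace 0 occurrence(s) of z with (2 + 7)
  => x <= 16
stmt 5: z := y + 7  -- replace 0 occurrence(s) of z with (y + 7)
  => x <= 16
stmt 4: x := x - z  -- replace 1 occurrence(s) of x with (x - z)
  => ( x - z ) <= 16
stmt 3: z := y - x  -- replace 1 occurrence(s) of z with (y - x)
  => ( x - ( y - x ) ) <= 16
stmt 2: x := z - x  -- replace 2 occurrence(s) of x with (z - x)
  => ( ( z - x ) - ( y - ( z - x ) ) ) <= 16
stmt 1: x := y * x  -- replace 2 occurrence(s) of x with (y * x)
  => ( ( z - ( y * x ) ) - ( y - ( z - ( y * x ) ) ) ) <= 16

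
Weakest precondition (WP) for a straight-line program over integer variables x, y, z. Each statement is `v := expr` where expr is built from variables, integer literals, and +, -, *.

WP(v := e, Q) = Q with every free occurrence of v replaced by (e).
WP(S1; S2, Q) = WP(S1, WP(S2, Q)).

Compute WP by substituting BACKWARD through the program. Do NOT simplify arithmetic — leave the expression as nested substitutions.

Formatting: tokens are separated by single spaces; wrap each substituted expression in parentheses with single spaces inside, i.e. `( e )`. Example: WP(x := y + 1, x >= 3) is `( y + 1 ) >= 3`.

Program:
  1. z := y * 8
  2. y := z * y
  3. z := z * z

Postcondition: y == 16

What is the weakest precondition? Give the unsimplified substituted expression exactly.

post: y == 16
stmt 3: z := z * z  -- replace 0 occurrence(s) of z with (z * z)
  => y == 16
stmt 2: y := z * y  -- replace 1 occurrence(s) of y with (z * y)
  => ( z * y ) == 16
stmt 1: z := y * 8  -- replace 1 occurrence(s) of z with (y * 8)
  => ( ( y * 8 ) * y ) == 16

Answer: ( ( y * 8 ) * y ) == 16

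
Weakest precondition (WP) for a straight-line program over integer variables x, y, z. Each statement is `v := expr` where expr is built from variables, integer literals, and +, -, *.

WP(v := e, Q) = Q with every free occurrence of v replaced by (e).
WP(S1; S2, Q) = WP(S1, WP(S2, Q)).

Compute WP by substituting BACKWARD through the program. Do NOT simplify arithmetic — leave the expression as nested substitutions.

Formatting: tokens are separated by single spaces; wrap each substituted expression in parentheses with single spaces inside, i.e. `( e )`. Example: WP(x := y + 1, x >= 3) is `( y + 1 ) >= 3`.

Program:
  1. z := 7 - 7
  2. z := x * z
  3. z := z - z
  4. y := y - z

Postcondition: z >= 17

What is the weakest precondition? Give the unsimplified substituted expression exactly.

Answer: ( ( x * ( 7 - 7 ) ) - ( x * ( 7 - 7 ) ) ) >= 17

Derivation:
post: z >= 17
stmt 4: y := y - z  -- replace 0 occurrence(s) of y with (y - z)
  => z >= 17
stmt 3: z := z - z  -- replace 1 occurrence(s) of z with (z - z)
  => ( z - z ) >= 17
stmt 2: z := x * z  -- replace 2 occurrence(s) of z with (x * z)
  => ( ( x * z ) - ( x * z ) ) >= 17
stmt 1: z := 7 - 7  -- replace 2 occurrence(s) of z with (7 - 7)
  => ( ( x * ( 7 - 7 ) ) - ( x * ( 7 - 7 ) ) ) >= 17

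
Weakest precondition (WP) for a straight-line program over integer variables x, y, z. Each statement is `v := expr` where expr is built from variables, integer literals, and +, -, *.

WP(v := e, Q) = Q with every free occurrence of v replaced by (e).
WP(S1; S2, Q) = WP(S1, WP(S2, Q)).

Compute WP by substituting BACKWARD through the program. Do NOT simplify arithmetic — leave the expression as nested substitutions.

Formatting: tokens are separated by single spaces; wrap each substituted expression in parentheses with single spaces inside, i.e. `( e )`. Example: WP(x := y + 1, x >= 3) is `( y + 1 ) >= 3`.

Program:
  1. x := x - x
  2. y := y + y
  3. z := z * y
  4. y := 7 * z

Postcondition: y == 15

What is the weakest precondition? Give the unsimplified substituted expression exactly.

post: y == 15
stmt 4: y := 7 * z  -- replace 1 occurrence(s) of y with (7 * z)
  => ( 7 * z ) == 15
stmt 3: z := z * y  -- replace 1 occurrence(s) of z with (z * y)
  => ( 7 * ( z * y ) ) == 15
stmt 2: y := y + y  -- replace 1 occurrence(s) of y with (y + y)
  => ( 7 * ( z * ( y + y ) ) ) == 15
stmt 1: x := x - x  -- replace 0 occurrence(s) of x with (x - x)
  => ( 7 * ( z * ( y + y ) ) ) == 15

Answer: ( 7 * ( z * ( y + y ) ) ) == 15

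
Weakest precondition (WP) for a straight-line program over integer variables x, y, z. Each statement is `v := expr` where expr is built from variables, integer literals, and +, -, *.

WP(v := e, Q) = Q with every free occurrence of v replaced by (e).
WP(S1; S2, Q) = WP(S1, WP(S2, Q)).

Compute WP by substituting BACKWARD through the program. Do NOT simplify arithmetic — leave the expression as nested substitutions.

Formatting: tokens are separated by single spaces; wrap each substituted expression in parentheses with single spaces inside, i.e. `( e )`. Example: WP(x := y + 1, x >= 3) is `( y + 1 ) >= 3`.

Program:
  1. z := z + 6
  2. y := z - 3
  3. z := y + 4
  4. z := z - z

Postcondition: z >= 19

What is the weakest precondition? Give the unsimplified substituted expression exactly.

Answer: ( ( ( ( z + 6 ) - 3 ) + 4 ) - ( ( ( z + 6 ) - 3 ) + 4 ) ) >= 19

Derivation:
post: z >= 19
stmt 4: z := z - z  -- replace 1 occurrence(s) of z with (z - z)
  => ( z - z ) >= 19
stmt 3: z := y + 4  -- replace 2 occurrence(s) of z with (y + 4)
  => ( ( y + 4 ) - ( y + 4 ) ) >= 19
stmt 2: y := z - 3  -- replace 2 occurrence(s) of y with (z - 3)
  => ( ( ( z - 3 ) + 4 ) - ( ( z - 3 ) + 4 ) ) >= 19
stmt 1: z := z + 6  -- replace 2 occurrence(s) of z with (z + 6)
  => ( ( ( ( z + 6 ) - 3 ) + 4 ) - ( ( ( z + 6 ) - 3 ) + 4 ) ) >= 19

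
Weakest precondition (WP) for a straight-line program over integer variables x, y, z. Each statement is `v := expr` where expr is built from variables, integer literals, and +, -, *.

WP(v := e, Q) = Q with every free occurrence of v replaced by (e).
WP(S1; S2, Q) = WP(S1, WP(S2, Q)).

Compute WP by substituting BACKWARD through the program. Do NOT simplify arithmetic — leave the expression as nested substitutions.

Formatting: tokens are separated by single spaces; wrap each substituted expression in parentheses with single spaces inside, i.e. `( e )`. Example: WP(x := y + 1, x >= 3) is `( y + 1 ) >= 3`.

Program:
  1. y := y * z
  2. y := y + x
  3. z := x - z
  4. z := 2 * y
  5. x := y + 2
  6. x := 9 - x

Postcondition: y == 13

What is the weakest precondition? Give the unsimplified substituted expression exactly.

Answer: ( ( y * z ) + x ) == 13

Derivation:
post: y == 13
stmt 6: x := 9 - x  -- replace 0 occurrence(s) of x with (9 - x)
  => y == 13
stmt 5: x := y + 2  -- replace 0 occurrence(s) of x with (y + 2)
  => y == 13
stmt 4: z := 2 * y  -- replace 0 occurrence(s) of z with (2 * y)
  => y == 13
stmt 3: z := x - z  -- replace 0 occurrence(s) of z with (x - z)
  => y == 13
stmt 2: y := y + x  -- replace 1 occurrence(s) of y with (y + x)
  => ( y + x ) == 13
stmt 1: y := y * z  -- replace 1 occurrence(s) of y with (y * z)
  => ( ( y * z ) + x ) == 13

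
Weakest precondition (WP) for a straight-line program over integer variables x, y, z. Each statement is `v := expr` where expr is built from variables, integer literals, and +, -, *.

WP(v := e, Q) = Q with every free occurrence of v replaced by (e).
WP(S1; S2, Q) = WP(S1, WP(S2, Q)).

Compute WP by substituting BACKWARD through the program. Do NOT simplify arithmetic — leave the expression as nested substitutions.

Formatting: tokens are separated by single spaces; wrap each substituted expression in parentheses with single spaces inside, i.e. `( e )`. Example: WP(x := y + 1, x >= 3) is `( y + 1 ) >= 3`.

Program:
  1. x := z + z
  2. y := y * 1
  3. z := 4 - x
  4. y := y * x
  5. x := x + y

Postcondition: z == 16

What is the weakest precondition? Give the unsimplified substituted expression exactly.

post: z == 16
stmt 5: x := x + y  -- replace 0 occurrence(s) of x with (x + y)
  => z == 16
stmt 4: y := y * x  -- replace 0 occurrence(s) of y with (y * x)
  => z == 16
stmt 3: z := 4 - x  -- replace 1 occurrence(s) of z with (4 - x)
  => ( 4 - x ) == 16
stmt 2: y := y * 1  -- replace 0 occurrence(s) of y with (y * 1)
  => ( 4 - x ) == 16
stmt 1: x := z + z  -- replace 1 occurrence(s) of x with (z + z)
  => ( 4 - ( z + z ) ) == 16

Answer: ( 4 - ( z + z ) ) == 16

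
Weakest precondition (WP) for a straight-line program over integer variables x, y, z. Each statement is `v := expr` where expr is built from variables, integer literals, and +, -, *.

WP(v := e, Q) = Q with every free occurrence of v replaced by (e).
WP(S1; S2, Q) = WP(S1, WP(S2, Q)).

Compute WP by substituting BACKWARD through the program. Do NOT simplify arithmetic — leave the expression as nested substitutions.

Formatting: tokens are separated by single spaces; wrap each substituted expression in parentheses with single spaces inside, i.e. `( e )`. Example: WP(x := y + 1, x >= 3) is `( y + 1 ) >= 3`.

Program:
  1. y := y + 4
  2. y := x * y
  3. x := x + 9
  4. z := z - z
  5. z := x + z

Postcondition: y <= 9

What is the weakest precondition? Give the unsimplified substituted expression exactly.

post: y <= 9
stmt 5: z := x + z  -- replace 0 occurrence(s) of z with (x + z)
  => y <= 9
stmt 4: z := z - z  -- replace 0 occurrence(s) of z with (z - z)
  => y <= 9
stmt 3: x := x + 9  -- replace 0 occurrence(s) of x with (x + 9)
  => y <= 9
stmt 2: y := x * y  -- replace 1 occurrence(s) of y with (x * y)
  => ( x * y ) <= 9
stmt 1: y := y + 4  -- replace 1 occurrence(s) of y with (y + 4)
  => ( x * ( y + 4 ) ) <= 9

Answer: ( x * ( y + 4 ) ) <= 9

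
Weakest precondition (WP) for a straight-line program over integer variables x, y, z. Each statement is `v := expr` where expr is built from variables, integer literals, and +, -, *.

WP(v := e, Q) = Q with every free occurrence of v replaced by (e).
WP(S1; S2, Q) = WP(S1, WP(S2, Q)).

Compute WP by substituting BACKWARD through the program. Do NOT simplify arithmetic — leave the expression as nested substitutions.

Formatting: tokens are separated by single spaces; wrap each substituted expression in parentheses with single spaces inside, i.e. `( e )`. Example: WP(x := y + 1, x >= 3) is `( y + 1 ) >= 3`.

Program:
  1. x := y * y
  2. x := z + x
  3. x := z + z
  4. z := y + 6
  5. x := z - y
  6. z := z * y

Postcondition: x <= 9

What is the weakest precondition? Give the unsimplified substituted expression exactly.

post: x <= 9
stmt 6: z := z * y  -- replace 0 occurrence(s) of z with (z * y)
  => x <= 9
stmt 5: x := z - y  -- replace 1 occurrence(s) of x with (z - y)
  => ( z - y ) <= 9
stmt 4: z := y + 6  -- replace 1 occurrence(s) of z with (y + 6)
  => ( ( y + 6 ) - y ) <= 9
stmt 3: x := z + z  -- replace 0 occurrence(s) of x with (z + z)
  => ( ( y + 6 ) - y ) <= 9
stmt 2: x := z + x  -- replace 0 occurrence(s) of x with (z + x)
  => ( ( y + 6 ) - y ) <= 9
stmt 1: x := y * y  -- replace 0 occurrence(s) of x with (y * y)
  => ( ( y + 6 ) - y ) <= 9

Answer: ( ( y + 6 ) - y ) <= 9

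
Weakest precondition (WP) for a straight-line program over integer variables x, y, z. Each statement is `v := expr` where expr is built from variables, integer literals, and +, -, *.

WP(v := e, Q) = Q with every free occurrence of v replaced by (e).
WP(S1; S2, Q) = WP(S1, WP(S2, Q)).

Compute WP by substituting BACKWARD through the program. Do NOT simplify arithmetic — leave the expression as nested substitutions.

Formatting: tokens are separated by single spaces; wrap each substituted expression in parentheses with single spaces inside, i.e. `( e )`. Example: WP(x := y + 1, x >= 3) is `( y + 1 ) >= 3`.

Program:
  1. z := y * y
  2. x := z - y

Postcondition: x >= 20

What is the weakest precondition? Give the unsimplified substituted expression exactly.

post: x >= 20
stmt 2: x := z - y  -- replace 1 occurrence(s) of x with (z - y)
  => ( z - y ) >= 20
stmt 1: z := y * y  -- replace 1 occurrence(s) of z with (y * y)
  => ( ( y * y ) - y ) >= 20

Answer: ( ( y * y ) - y ) >= 20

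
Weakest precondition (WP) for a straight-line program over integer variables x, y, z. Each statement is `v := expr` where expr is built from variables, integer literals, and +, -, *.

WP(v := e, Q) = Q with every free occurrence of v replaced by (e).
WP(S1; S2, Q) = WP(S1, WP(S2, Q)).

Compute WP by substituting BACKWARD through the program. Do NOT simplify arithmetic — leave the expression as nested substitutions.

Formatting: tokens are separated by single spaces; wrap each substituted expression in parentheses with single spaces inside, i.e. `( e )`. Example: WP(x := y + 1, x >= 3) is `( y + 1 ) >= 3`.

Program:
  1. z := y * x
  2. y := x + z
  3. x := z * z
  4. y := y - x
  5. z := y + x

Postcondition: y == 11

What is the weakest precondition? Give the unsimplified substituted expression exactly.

Answer: ( ( x + ( y * x ) ) - ( ( y * x ) * ( y * x ) ) ) == 11

Derivation:
post: y == 11
stmt 5: z := y + x  -- replace 0 occurrence(s) of z with (y + x)
  => y == 11
stmt 4: y := y - x  -- replace 1 occurrence(s) of y with (y - x)
  => ( y - x ) == 11
stmt 3: x := z * z  -- replace 1 occurrence(s) of x with (z * z)
  => ( y - ( z * z ) ) == 11
stmt 2: y := x + z  -- replace 1 occurrence(s) of y with (x + z)
  => ( ( x + z ) - ( z * z ) ) == 11
stmt 1: z := y * x  -- replace 3 occurrence(s) of z with (y * x)
  => ( ( x + ( y * x ) ) - ( ( y * x ) * ( y * x ) ) ) == 11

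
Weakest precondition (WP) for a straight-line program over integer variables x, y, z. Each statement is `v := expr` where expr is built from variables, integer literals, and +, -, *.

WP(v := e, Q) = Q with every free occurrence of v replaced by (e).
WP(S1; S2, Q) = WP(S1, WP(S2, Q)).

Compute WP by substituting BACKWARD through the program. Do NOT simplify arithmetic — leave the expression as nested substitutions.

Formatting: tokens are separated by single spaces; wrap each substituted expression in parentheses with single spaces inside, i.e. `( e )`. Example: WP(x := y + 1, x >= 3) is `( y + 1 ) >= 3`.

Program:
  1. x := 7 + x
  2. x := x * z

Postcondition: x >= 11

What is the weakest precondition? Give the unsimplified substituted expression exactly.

Answer: ( ( 7 + x ) * z ) >= 11

Derivation:
post: x >= 11
stmt 2: x := x * z  -- replace 1 occurrence(s) of x with (x * z)
  => ( x * z ) >= 11
stmt 1: x := 7 + x  -- replace 1 occurrence(s) of x with (7 + x)
  => ( ( 7 + x ) * z ) >= 11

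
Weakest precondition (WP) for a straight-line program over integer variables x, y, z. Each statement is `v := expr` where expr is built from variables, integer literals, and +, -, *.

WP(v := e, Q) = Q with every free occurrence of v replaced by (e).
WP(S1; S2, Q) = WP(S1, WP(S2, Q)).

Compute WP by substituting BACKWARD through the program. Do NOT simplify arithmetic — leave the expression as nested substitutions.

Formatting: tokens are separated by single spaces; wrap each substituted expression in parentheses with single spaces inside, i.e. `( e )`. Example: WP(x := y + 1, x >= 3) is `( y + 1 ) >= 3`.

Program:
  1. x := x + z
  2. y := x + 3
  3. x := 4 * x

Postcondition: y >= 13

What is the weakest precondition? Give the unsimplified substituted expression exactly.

post: y >= 13
stmt 3: x := 4 * x  -- replace 0 occurrence(s) of x with (4 * x)
  => y >= 13
stmt 2: y := x + 3  -- replace 1 occurrence(s) of y with (x + 3)
  => ( x + 3 ) >= 13
stmt 1: x := x + z  -- replace 1 occurrence(s) of x with (x + z)
  => ( ( x + z ) + 3 ) >= 13

Answer: ( ( x + z ) + 3 ) >= 13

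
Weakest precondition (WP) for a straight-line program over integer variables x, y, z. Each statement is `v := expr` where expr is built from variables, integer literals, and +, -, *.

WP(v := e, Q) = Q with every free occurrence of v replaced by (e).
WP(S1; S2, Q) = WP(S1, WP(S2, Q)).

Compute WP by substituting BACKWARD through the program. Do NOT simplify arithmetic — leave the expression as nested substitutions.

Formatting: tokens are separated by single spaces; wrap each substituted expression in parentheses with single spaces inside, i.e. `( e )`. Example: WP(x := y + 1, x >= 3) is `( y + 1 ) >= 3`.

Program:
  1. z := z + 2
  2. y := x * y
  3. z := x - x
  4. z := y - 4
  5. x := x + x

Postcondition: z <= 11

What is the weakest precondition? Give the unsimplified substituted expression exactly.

post: z <= 11
stmt 5: x := x + x  -- replace 0 occurrence(s) of x with (x + x)
  => z <= 11
stmt 4: z := y - 4  -- replace 1 occurrence(s) of z with (y - 4)
  => ( y - 4 ) <= 11
stmt 3: z := x - x  -- replace 0 occurrence(s) of z with (x - x)
  => ( y - 4 ) <= 11
stmt 2: y := x * y  -- replace 1 occurrence(s) of y with (x * y)
  => ( ( x * y ) - 4 ) <= 11
stmt 1: z := z + 2  -- replace 0 occurrence(s) of z with (z + 2)
  => ( ( x * y ) - 4 ) <= 11

Answer: ( ( x * y ) - 4 ) <= 11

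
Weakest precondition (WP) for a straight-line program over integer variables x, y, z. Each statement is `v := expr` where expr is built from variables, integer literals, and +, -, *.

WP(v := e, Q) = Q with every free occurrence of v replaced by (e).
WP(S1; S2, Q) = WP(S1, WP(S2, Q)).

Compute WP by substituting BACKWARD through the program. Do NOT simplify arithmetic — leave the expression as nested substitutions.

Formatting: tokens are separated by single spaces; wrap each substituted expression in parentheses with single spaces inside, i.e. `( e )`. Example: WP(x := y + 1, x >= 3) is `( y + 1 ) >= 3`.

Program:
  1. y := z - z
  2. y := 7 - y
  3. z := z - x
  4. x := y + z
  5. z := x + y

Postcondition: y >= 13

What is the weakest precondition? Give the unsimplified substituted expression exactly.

post: y >= 13
stmt 5: z := x + y  -- replace 0 occurrence(s) of z with (x + y)
  => y >= 13
stmt 4: x := y + z  -- replace 0 occurrence(s) of x with (y + z)
  => y >= 13
stmt 3: z := z - x  -- replace 0 occurrence(s) of z with (z - x)
  => y >= 13
stmt 2: y := 7 - y  -- replace 1 occurrence(s) of y with (7 - y)
  => ( 7 - y ) >= 13
stmt 1: y := z - z  -- replace 1 occurrence(s) of y with (z - z)
  => ( 7 - ( z - z ) ) >= 13

Answer: ( 7 - ( z - z ) ) >= 13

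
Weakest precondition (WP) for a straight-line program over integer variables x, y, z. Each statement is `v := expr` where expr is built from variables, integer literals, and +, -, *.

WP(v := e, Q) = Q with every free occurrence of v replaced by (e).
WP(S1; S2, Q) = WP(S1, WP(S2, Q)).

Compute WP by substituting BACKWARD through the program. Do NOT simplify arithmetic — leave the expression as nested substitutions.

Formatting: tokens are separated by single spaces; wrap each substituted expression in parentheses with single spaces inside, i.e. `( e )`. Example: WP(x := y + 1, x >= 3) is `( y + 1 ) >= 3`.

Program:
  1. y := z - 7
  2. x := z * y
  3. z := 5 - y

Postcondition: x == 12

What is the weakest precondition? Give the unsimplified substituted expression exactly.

post: x == 12
stmt 3: z := 5 - y  -- replace 0 occurrence(s) of z with (5 - y)
  => x == 12
stmt 2: x := z * y  -- replace 1 occurrence(s) of x with (z * y)
  => ( z * y ) == 12
stmt 1: y := z - 7  -- replace 1 occurrence(s) of y with (z - 7)
  => ( z * ( z - 7 ) ) == 12

Answer: ( z * ( z - 7 ) ) == 12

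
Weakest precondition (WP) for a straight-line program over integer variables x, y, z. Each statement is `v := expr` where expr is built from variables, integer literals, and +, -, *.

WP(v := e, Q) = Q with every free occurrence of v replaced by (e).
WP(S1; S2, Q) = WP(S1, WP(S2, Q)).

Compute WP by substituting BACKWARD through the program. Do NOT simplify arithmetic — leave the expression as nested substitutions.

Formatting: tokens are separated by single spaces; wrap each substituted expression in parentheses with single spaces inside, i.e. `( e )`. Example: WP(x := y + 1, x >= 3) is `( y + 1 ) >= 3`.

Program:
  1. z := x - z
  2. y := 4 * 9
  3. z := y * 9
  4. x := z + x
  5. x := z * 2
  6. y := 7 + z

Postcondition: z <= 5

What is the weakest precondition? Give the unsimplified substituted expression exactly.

post: z <= 5
stmt 6: y := 7 + z  -- replace 0 occurrence(s) of y with (7 + z)
  => z <= 5
stmt 5: x := z * 2  -- replace 0 occurrence(s) of x with (z * 2)
  => z <= 5
stmt 4: x := z + x  -- replace 0 occurrence(s) of x with (z + x)
  => z <= 5
stmt 3: z := y * 9  -- replace 1 occurrence(s) of z with (y * 9)
  => ( y * 9 ) <= 5
stmt 2: y := 4 * 9  -- replace 1 occurrence(s) of y with (4 * 9)
  => ( ( 4 * 9 ) * 9 ) <= 5
stmt 1: z := x - z  -- replace 0 occurrence(s) of z with (x - z)
  => ( ( 4 * 9 ) * 9 ) <= 5

Answer: ( ( 4 * 9 ) * 9 ) <= 5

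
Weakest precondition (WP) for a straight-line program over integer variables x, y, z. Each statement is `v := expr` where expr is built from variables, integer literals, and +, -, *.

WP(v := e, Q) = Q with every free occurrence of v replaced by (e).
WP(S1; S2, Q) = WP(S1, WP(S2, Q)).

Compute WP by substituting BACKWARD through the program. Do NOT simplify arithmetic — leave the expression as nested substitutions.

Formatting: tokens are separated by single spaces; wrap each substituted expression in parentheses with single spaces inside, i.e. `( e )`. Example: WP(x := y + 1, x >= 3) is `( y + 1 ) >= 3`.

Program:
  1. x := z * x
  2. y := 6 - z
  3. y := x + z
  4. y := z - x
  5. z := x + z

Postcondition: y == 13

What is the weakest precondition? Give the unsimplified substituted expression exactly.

Answer: ( z - ( z * x ) ) == 13

Derivation:
post: y == 13
stmt 5: z := x + z  -- replace 0 occurrence(s) of z with (x + z)
  => y == 13
stmt 4: y := z - x  -- replace 1 occurrence(s) of y with (z - x)
  => ( z - x ) == 13
stmt 3: y := x + z  -- replace 0 occurrence(s) of y with (x + z)
  => ( z - x ) == 13
stmt 2: y := 6 - z  -- replace 0 occurrence(s) of y with (6 - z)
  => ( z - x ) == 13
stmt 1: x := z * x  -- replace 1 occurrence(s) of x with (z * x)
  => ( z - ( z * x ) ) == 13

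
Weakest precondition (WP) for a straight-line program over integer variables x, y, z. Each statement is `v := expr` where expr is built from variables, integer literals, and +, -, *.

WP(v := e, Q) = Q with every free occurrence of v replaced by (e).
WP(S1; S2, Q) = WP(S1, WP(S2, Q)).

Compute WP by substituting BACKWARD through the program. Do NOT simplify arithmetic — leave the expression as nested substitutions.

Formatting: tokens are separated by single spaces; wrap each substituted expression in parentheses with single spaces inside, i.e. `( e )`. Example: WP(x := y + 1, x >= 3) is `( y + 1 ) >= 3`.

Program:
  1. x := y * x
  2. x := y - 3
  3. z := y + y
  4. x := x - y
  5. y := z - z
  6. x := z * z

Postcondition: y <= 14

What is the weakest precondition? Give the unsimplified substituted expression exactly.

post: y <= 14
stmt 6: x := z * z  -- replace 0 occurrence(s) of x with (z * z)
  => y <= 14
stmt 5: y := z - z  -- replace 1 occurrence(s) of y with (z - z)
  => ( z - z ) <= 14
stmt 4: x := x - y  -- replace 0 occurrence(s) of x with (x - y)
  => ( z - z ) <= 14
stmt 3: z := y + y  -- replace 2 occurrence(s) of z with (y + y)
  => ( ( y + y ) - ( y + y ) ) <= 14
stmt 2: x := y - 3  -- replace 0 occurrence(s) of x with (y - 3)
  => ( ( y + y ) - ( y + y ) ) <= 14
stmt 1: x := y * x  -- replace 0 occurrence(s) of x with (y * x)
  => ( ( y + y ) - ( y + y ) ) <= 14

Answer: ( ( y + y ) - ( y + y ) ) <= 14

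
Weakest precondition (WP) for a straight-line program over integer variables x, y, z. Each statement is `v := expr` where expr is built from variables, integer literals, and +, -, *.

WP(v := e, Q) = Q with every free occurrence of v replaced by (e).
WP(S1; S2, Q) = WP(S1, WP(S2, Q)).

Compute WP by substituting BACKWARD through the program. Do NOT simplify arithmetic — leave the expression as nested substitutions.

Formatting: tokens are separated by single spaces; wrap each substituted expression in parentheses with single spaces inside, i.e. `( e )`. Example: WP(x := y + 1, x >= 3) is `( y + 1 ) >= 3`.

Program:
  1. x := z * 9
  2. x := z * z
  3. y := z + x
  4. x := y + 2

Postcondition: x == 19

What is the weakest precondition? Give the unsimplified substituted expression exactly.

Answer: ( ( z + ( z * z ) ) + 2 ) == 19

Derivation:
post: x == 19
stmt 4: x := y + 2  -- replace 1 occurrence(s) of x with (y + 2)
  => ( y + 2 ) == 19
stmt 3: y := z + x  -- replace 1 occurrence(s) of y with (z + x)
  => ( ( z + x ) + 2 ) == 19
stmt 2: x := z * z  -- replace 1 occurrence(s) of x with (z * z)
  => ( ( z + ( z * z ) ) + 2 ) == 19
stmt 1: x := z * 9  -- replace 0 occurrence(s) of x with (z * 9)
  => ( ( z + ( z * z ) ) + 2 ) == 19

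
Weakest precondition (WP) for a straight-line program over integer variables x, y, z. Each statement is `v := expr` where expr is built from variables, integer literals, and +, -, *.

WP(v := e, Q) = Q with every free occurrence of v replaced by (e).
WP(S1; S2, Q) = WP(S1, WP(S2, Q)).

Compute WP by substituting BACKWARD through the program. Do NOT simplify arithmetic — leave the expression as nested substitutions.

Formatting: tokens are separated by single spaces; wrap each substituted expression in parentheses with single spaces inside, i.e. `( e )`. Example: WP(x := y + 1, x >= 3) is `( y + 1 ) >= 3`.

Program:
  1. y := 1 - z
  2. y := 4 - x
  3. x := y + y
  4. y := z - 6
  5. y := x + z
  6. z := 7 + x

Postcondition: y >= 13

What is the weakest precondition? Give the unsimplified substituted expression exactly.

post: y >= 13
stmt 6: z := 7 + x  -- replace 0 occurrence(s) of z with (7 + x)
  => y >= 13
stmt 5: y := x + z  -- replace 1 occurrence(s) of y with (x + z)
  => ( x + z ) >= 13
stmt 4: y := z - 6  -- replace 0 occurrence(s) of y with (z - 6)
  => ( x + z ) >= 13
stmt 3: x := y + y  -- replace 1 occurrence(s) of x with (y + y)
  => ( ( y + y ) + z ) >= 13
stmt 2: y := 4 - x  -- replace 2 occurrence(s) of y with (4 - x)
  => ( ( ( 4 - x ) + ( 4 - x ) ) + z ) >= 13
stmt 1: y := 1 - z  -- replace 0 occurrence(s) of y with (1 - z)
  => ( ( ( 4 - x ) + ( 4 - x ) ) + z ) >= 13

Answer: ( ( ( 4 - x ) + ( 4 - x ) ) + z ) >= 13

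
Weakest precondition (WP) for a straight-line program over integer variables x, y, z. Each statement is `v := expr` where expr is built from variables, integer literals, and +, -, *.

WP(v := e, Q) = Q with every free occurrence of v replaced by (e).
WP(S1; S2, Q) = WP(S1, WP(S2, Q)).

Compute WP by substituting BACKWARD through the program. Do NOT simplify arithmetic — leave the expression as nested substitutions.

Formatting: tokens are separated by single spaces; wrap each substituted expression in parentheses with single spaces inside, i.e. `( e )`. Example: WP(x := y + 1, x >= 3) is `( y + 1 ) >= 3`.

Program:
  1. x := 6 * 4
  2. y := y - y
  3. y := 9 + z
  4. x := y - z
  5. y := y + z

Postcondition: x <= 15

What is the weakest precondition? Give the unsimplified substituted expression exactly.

post: x <= 15
stmt 5: y := y + z  -- replace 0 occurrence(s) of y with (y + z)
  => x <= 15
stmt 4: x := y - z  -- replace 1 occurrence(s) of x with (y - z)
  => ( y - z ) <= 15
stmt 3: y := 9 + z  -- replace 1 occurrence(s) of y with (9 + z)
  => ( ( 9 + z ) - z ) <= 15
stmt 2: y := y - y  -- replace 0 occurrence(s) of y with (y - y)
  => ( ( 9 + z ) - z ) <= 15
stmt 1: x := 6 * 4  -- replace 0 occurrence(s) of x with (6 * 4)
  => ( ( 9 + z ) - z ) <= 15

Answer: ( ( 9 + z ) - z ) <= 15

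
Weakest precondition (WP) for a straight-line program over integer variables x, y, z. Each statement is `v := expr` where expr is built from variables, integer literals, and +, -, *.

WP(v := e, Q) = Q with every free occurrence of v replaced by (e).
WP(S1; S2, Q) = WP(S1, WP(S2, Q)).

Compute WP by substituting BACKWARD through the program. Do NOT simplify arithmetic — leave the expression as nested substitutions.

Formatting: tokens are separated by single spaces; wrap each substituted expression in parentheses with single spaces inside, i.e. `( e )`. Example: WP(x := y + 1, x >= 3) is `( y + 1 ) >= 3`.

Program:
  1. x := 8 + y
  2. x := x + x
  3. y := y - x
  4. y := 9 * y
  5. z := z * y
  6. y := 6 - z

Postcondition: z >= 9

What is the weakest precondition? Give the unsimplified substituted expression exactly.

post: z >= 9
stmt 6: y := 6 - z  -- replace 0 occurrence(s) of y with (6 - z)
  => z >= 9
stmt 5: z := z * y  -- replace 1 occurrence(s) of z with (z * y)
  => ( z * y ) >= 9
stmt 4: y := 9 * y  -- replace 1 occurrence(s) of y with (9 * y)
  => ( z * ( 9 * y ) ) >= 9
stmt 3: y := y - x  -- replace 1 occurrence(s) of y with (y - x)
  => ( z * ( 9 * ( y - x ) ) ) >= 9
stmt 2: x := x + x  -- replace 1 occurrence(s) of x with (x + x)
  => ( z * ( 9 * ( y - ( x + x ) ) ) ) >= 9
stmt 1: x := 8 + y  -- replace 2 occurrence(s) of x with (8 + y)
  => ( z * ( 9 * ( y - ( ( 8 + y ) + ( 8 + y ) ) ) ) ) >= 9

Answer: ( z * ( 9 * ( y - ( ( 8 + y ) + ( 8 + y ) ) ) ) ) >= 9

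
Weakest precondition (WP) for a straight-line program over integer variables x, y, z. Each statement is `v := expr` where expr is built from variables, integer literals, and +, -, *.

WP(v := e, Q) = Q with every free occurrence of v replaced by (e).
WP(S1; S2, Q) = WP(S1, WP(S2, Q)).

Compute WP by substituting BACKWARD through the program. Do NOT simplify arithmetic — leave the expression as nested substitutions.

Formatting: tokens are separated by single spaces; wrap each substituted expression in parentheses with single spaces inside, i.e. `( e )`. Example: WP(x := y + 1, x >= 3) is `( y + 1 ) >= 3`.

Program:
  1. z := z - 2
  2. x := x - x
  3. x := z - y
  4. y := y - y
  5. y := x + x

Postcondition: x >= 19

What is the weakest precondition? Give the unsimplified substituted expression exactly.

post: x >= 19
stmt 5: y := x + x  -- replace 0 occurrence(s) of y with (x + x)
  => x >= 19
stmt 4: y := y - y  -- replace 0 occurrence(s) of y with (y - y)
  => x >= 19
stmt 3: x := z - y  -- replace 1 occurrence(s) of x with (z - y)
  => ( z - y ) >= 19
stmt 2: x := x - x  -- replace 0 occurrence(s) of x with (x - x)
  => ( z - y ) >= 19
stmt 1: z := z - 2  -- replace 1 occurrence(s) of z with (z - 2)
  => ( ( z - 2 ) - y ) >= 19

Answer: ( ( z - 2 ) - y ) >= 19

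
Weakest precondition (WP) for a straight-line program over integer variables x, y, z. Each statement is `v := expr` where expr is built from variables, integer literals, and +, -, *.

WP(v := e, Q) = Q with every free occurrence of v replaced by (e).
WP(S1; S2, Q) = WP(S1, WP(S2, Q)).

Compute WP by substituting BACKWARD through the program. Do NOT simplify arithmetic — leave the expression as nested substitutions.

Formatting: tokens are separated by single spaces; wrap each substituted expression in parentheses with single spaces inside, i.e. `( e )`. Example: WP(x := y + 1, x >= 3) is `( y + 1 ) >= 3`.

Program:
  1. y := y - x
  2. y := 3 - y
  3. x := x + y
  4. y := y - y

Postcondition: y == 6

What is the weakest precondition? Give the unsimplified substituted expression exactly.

post: y == 6
stmt 4: y := y - y  -- replace 1 occurrence(s) of y with (y - y)
  => ( y - y ) == 6
stmt 3: x := x + y  -- replace 0 occurrence(s) of x with (x + y)
  => ( y - y ) == 6
stmt 2: y := 3 - y  -- replace 2 occurrence(s) of y with (3 - y)
  => ( ( 3 - y ) - ( 3 - y ) ) == 6
stmt 1: y := y - x  -- replace 2 occurrence(s) of y with (y - x)
  => ( ( 3 - ( y - x ) ) - ( 3 - ( y - x ) ) ) == 6

Answer: ( ( 3 - ( y - x ) ) - ( 3 - ( y - x ) ) ) == 6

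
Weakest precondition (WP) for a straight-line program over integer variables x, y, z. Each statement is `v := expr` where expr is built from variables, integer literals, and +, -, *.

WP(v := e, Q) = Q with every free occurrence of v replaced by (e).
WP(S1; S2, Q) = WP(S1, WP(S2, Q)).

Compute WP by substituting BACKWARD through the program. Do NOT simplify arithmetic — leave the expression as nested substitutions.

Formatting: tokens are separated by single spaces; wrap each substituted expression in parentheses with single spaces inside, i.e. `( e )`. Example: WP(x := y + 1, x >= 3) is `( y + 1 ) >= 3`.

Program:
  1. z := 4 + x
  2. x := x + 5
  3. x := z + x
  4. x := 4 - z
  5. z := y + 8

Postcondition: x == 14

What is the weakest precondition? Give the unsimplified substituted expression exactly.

Answer: ( 4 - ( 4 + x ) ) == 14

Derivation:
post: x == 14
stmt 5: z := y + 8  -- replace 0 occurrence(s) of z with (y + 8)
  => x == 14
stmt 4: x := 4 - z  -- replace 1 occurrence(s) of x with (4 - z)
  => ( 4 - z ) == 14
stmt 3: x := z + x  -- replace 0 occurrence(s) of x with (z + x)
  => ( 4 - z ) == 14
stmt 2: x := x + 5  -- replace 0 occurrence(s) of x with (x + 5)
  => ( 4 - z ) == 14
stmt 1: z := 4 + x  -- replace 1 occurrence(s) of z with (4 + x)
  => ( 4 - ( 4 + x ) ) == 14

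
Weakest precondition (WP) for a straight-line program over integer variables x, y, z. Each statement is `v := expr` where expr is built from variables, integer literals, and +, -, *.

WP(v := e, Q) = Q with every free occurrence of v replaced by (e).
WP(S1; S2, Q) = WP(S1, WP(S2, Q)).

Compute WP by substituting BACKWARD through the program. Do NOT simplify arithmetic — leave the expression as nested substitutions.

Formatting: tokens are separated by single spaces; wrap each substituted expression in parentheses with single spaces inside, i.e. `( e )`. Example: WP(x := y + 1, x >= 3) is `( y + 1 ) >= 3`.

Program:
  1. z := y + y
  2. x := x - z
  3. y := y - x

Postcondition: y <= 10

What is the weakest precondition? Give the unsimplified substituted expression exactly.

Answer: ( y - ( x - ( y + y ) ) ) <= 10

Derivation:
post: y <= 10
stmt 3: y := y - x  -- replace 1 occurrence(s) of y with (y - x)
  => ( y - x ) <= 10
stmt 2: x := x - z  -- replace 1 occurrence(s) of x with (x - z)
  => ( y - ( x - z ) ) <= 10
stmt 1: z := y + y  -- replace 1 occurrence(s) of z with (y + y)
  => ( y - ( x - ( y + y ) ) ) <= 10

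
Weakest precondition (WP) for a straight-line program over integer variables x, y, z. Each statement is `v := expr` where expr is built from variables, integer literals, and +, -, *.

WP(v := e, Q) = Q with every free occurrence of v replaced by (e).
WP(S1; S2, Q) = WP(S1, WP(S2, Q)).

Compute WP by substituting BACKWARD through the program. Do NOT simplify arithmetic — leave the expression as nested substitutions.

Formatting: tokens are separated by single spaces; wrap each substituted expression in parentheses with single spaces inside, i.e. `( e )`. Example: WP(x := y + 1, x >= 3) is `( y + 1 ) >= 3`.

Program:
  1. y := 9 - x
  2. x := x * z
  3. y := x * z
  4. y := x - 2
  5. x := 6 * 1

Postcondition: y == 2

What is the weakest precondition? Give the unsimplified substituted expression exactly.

Answer: ( ( x * z ) - 2 ) == 2

Derivation:
post: y == 2
stmt 5: x := 6 * 1  -- replace 0 occurrence(s) of x with (6 * 1)
  => y == 2
stmt 4: y := x - 2  -- replace 1 occurrence(s) of y with (x - 2)
  => ( x - 2 ) == 2
stmt 3: y := x * z  -- replace 0 occurrence(s) of y with (x * z)
  => ( x - 2 ) == 2
stmt 2: x := x * z  -- replace 1 occurrence(s) of x with (x * z)
  => ( ( x * z ) - 2 ) == 2
stmt 1: y := 9 - x  -- replace 0 occurrence(s) of y with (9 - x)
  => ( ( x * z ) - 2 ) == 2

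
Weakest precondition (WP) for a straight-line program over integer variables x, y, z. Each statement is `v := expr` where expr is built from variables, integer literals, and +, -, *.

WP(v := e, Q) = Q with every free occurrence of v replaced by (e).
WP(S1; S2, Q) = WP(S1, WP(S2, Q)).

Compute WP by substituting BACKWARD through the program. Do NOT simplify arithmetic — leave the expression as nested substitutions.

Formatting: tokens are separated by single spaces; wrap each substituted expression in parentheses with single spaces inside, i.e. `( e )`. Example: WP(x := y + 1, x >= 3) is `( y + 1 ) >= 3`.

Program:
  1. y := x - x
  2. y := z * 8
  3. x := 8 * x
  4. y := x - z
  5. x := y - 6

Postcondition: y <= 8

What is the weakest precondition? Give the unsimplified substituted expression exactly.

post: y <= 8
stmt 5: x := y - 6  -- replace 0 occurrence(s) of x with (y - 6)
  => y <= 8
stmt 4: y := x - z  -- replace 1 occurrence(s) of y with (x - z)
  => ( x - z ) <= 8
stmt 3: x := 8 * x  -- replace 1 occurrence(s) of x with (8 * x)
  => ( ( 8 * x ) - z ) <= 8
stmt 2: y := z * 8  -- replace 0 occurrence(s) of y with (z * 8)
  => ( ( 8 * x ) - z ) <= 8
stmt 1: y := x - x  -- replace 0 occurrence(s) of y with (x - x)
  => ( ( 8 * x ) - z ) <= 8

Answer: ( ( 8 * x ) - z ) <= 8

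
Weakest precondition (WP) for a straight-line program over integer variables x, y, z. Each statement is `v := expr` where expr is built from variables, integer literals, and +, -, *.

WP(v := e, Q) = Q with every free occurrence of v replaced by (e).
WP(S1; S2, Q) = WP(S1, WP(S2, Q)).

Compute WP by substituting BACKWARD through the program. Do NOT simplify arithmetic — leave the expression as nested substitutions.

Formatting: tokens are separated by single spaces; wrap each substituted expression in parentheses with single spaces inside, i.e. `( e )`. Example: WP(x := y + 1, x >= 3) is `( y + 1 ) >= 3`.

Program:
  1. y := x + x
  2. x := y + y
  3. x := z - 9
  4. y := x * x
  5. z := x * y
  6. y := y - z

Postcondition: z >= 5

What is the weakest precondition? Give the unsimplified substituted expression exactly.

Answer: ( ( z - 9 ) * ( ( z - 9 ) * ( z - 9 ) ) ) >= 5

Derivation:
post: z >= 5
stmt 6: y := y - z  -- replace 0 occurrence(s) of y with (y - z)
  => z >= 5
stmt 5: z := x * y  -- replace 1 occurrence(s) of z with (x * y)
  => ( x * y ) >= 5
stmt 4: y := x * x  -- replace 1 occurrence(s) of y with (x * x)
  => ( x * ( x * x ) ) >= 5
stmt 3: x := z - 9  -- replace 3 occurrence(s) of x with (z - 9)
  => ( ( z - 9 ) * ( ( z - 9 ) * ( z - 9 ) ) ) >= 5
stmt 2: x := y + y  -- replace 0 occurrence(s) of x with (y + y)
  => ( ( z - 9 ) * ( ( z - 9 ) * ( z - 9 ) ) ) >= 5
stmt 1: y := x + x  -- replace 0 occurrence(s) of y with (x + x)
  => ( ( z - 9 ) * ( ( z - 9 ) * ( z - 9 ) ) ) >= 5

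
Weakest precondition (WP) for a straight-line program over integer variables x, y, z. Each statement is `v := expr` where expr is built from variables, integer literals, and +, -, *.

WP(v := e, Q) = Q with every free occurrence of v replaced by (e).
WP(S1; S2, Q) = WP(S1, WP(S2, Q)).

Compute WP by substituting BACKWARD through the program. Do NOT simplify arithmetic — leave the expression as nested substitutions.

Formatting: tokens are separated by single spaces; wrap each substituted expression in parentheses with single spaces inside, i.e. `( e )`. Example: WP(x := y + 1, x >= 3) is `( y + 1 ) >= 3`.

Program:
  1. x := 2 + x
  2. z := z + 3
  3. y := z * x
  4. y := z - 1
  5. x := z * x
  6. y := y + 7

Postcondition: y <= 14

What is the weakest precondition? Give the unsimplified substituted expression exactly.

Answer: ( ( ( z + 3 ) - 1 ) + 7 ) <= 14

Derivation:
post: y <= 14
stmt 6: y := y + 7  -- replace 1 occurrence(s) of y with (y + 7)
  => ( y + 7 ) <= 14
stmt 5: x := z * x  -- replace 0 occurrence(s) of x with (z * x)
  => ( y + 7 ) <= 14
stmt 4: y := z - 1  -- replace 1 occurrence(s) of y with (z - 1)
  => ( ( z - 1 ) + 7 ) <= 14
stmt 3: y := z * x  -- replace 0 occurrence(s) of y with (z * x)
  => ( ( z - 1 ) + 7 ) <= 14
stmt 2: z := z + 3  -- replace 1 occurrence(s) of z with (z + 3)
  => ( ( ( z + 3 ) - 1 ) + 7 ) <= 14
stmt 1: x := 2 + x  -- replace 0 occurrence(s) of x with (2 + x)
  => ( ( ( z + 3 ) - 1 ) + 7 ) <= 14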